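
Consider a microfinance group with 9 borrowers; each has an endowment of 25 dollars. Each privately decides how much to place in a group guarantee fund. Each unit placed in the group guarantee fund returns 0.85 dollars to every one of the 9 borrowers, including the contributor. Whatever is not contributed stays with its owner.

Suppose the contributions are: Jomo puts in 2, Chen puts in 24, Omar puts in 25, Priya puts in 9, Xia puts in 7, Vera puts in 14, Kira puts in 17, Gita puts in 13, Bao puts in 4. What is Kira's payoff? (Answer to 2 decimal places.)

Total contributed: 2 + 24 + 25 + 9 + 7 + 14 + 17 + 13 + 4 = 115.
Each receives 0.85 × 115 = 97.75 from the group guarantee fund.
Kira keeps 25 − 17 = 8, so Kira's payoff is 8 + 97.75 = 105.75.

105.75 dollars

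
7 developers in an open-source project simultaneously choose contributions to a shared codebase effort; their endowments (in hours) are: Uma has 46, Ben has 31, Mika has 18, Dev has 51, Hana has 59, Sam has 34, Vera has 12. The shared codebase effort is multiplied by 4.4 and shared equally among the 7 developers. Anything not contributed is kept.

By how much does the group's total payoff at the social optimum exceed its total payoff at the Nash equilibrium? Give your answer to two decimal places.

The private return per contributed unit is 4.4/7 = 0.6286 < 1 for every player regardless of endowment, so the Nash equilibrium is zero contribution and the group total is Σ E_j = 46 + 31 + 18 + 51 + 59 + 34 + 12 = 251.
Each contributed unit returns 4.400 to the group, so the social optimum is full contribution by everyone: group total = 4.400 × 251 = 1104.40.
Efficiency loss = (4.400 − 1) × 251 = 853.40.

853.40 hours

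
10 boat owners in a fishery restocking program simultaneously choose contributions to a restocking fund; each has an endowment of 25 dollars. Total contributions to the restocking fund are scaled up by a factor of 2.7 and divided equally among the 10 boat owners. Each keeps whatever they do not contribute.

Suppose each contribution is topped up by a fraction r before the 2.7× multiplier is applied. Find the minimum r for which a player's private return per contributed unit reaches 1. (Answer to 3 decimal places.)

2.704

With matching at rate r, one contributed unit becomes (1 + r) in the restocking fund and returns 2.7 × (1 + r) / 10 to the contributor.
Setting this equal to 1: 1 + r = 10/2.7 = 3.7037.
So the minimum matching rate is r = 3.7037 − 1 = 2.704.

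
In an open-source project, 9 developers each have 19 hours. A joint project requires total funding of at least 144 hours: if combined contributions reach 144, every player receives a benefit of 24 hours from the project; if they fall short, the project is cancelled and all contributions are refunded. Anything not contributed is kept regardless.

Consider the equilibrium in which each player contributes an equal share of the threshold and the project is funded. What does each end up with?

Equal share of the threshold: 144/9 = 16.
At this profile no one gains by cutting their contribution: any cut drops the total below 144, the project is cancelled, contributions are refunded, and the deviator ends with 19, which is less than 19 − 16 + 24 = 27. Contributing more than 16 just wastes the excess. So contributing exactly 16 is a best response.
Each player's payoff: 19 − 16 + 24 = 27.

27 hours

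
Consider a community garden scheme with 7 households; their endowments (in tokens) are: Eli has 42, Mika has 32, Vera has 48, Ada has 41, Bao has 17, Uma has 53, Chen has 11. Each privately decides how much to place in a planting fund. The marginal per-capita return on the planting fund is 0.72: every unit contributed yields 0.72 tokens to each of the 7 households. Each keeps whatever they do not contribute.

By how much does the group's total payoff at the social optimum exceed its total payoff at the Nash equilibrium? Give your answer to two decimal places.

The private return per contributed unit is 0.72 < 1 for everyone, so the Nash equilibrium is zero contribution and the group total is Σ E_j = 42 + 32 + 48 + 41 + 17 + 53 + 11 = 244.
Each contributed unit returns 5.040 to the group, so the social optimum is full contribution by everyone: group total = 5.040 × 244 = 1229.76.
Efficiency loss = (5.040 − 1) × 244 = 985.76.

985.76 tokens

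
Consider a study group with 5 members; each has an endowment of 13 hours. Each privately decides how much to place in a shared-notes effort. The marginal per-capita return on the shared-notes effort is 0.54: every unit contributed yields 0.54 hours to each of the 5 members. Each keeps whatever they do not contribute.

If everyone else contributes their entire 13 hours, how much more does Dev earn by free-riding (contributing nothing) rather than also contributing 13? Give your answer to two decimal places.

Switching from a contribution of 13 to 0 lets Dev keep an extra 13 hours, but lowers the shared-notes effort by 13, which costs Dev their own share of that drop: 0.54 × 13 = 7.02.
Net gain = 13 − 7.02 = 5.98. The private return per contributed unit (0.54) is below 1, so free-riding is indeed the best response regardless of what the others do.

5.98 hours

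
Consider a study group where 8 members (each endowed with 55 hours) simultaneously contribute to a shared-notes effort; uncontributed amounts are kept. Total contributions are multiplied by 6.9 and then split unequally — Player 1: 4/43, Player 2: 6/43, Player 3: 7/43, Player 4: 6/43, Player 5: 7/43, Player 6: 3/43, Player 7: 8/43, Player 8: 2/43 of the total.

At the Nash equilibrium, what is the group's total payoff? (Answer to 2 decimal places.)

Each unit j contributes comes back to j as 6.9 × (j's share), so j prefers to contribute only if that share exceeds 1/6.9 = 0.1449; otherwise keeping the unit dominates.
Player 3, Player 5 and Player 7 clear that bar, contributing 55 each; the remaining 5 contribute 0. Total contributed: 165.
The shared-notes effort pays out 6.9 × 165 = 1138.50 in total (split across the unequal shares, but the aggregate is all that matters for the group sum).
The 5 free-riders keep 55 each, adding 275. Group total = 275 + 1138.50 = 1413.50.

1413.50 hours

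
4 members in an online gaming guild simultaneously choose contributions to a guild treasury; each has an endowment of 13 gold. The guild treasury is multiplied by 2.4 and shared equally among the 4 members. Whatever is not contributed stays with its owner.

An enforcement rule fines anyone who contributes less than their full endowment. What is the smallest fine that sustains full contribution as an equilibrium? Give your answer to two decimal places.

Given the others contribute fully, the best deviation is to contribute 0 (any partial contribution still incurs the fine and gives up units whose private return 0.6000 is below 1).
Deviating from 13 to 0 saves 13 gold but forfeits the deviator's share of the drop in the guild treasury: 2.4/4 × 13 = 7.80.
So the deviation gain is 13 − 7.80 = 5.20, and the fine must be at least 5.20 gold to wipe it out.

5.20 gold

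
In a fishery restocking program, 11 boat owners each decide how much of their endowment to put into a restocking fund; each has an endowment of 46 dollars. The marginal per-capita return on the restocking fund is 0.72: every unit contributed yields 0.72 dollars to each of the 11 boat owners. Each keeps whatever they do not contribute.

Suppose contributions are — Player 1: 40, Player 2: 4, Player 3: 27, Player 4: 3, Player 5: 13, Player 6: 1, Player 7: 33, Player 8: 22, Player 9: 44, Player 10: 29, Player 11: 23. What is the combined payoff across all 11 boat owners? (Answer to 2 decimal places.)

2159.88 dollars

Total contributed: 40 + 4 + 27 + 3 + 13 + 1 + 33 + 22 + 44 + 29 + 23 = 239; total kept: 11 × 46 − 239 = 267.
The restocking fund pays out 0.72 × 11 × 239 = 1892.88 in aggregate.
Group total = 267 + 1892.88 = 2159.88.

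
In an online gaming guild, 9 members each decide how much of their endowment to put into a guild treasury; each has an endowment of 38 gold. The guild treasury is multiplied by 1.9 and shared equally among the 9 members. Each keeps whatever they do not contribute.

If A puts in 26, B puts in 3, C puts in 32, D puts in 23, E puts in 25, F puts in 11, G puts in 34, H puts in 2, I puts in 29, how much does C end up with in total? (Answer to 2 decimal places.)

Total contributed: 26 + 3 + 32 + 23 + 25 + 11 + 34 + 2 + 29 = 185.
Each receives 1.9 × 185 / 9 = 39.06 from the guild treasury.
C keeps 38 − 32 = 6, so C's payoff is 6 + 39.06 = 45.06.

45.06 gold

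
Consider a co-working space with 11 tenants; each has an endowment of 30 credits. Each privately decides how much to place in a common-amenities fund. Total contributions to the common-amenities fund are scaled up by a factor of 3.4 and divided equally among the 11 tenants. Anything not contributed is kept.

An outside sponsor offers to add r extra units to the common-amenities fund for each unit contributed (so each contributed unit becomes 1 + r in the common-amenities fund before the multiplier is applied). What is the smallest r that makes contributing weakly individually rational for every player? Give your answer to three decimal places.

With matching at rate r, one contributed unit becomes (1 + r) in the common-amenities fund and returns 3.4 × (1 + r) / 11 to the contributor.
Setting this equal to 1: 1 + r = 11/3.4 = 3.2353.
So the minimum matching rate is r = 3.2353 − 1 = 2.235.

2.235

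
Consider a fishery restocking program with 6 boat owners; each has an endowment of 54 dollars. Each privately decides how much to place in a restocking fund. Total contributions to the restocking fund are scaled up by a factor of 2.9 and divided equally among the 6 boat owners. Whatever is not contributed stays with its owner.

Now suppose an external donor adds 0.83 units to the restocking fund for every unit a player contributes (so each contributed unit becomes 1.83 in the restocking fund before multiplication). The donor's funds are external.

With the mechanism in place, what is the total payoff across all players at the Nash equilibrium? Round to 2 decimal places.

With the mechanism, a contributed unit returns 2.9 × 1.83 / 6 = 0.8845 per unit of net cost — still below 1 — so contributing 0 remains dominant for every player.
At the Nash equilibrium no one contributes; group total payoff = 6 × 54 = 324.

324.00 dollars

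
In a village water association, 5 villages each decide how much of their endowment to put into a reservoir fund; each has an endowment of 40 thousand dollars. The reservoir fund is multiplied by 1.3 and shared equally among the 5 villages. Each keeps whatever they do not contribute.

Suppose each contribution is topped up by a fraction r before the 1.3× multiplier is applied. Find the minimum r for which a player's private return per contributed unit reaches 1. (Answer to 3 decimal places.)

2.846

With matching at rate r, one contributed unit becomes (1 + r) in the reservoir fund and returns 1.3 × (1 + r) / 5 to the contributor.
Setting this equal to 1: 1 + r = 5/1.3 = 3.8462.
So the minimum matching rate is r = 3.8462 − 1 = 2.846.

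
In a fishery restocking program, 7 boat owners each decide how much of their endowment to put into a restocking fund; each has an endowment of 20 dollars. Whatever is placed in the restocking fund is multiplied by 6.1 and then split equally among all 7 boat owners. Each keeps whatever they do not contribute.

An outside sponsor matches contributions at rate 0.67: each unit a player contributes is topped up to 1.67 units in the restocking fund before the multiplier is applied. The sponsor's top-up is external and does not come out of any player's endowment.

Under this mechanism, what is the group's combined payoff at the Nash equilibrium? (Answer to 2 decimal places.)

The effective private return per unit is now 6.1 × 1.67 / 7 = 1.4553 > 1, so every player's dominant strategy flips to full contribution.
At the Nash equilibrium everyone contributes 20. Group total payoff = 6.1 × 1.67 × 140 = 1426.18.

1426.18 dollars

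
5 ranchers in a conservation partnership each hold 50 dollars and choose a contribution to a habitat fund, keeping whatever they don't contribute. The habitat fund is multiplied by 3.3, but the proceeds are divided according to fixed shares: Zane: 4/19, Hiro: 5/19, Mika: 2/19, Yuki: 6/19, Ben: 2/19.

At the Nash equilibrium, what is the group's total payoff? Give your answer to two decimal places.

365.00 dollars

A player with share s gets back 3.3·s per unit contributed, so full contribution is dominant for anyone with s > 1/3.3 = 0.3030 and zero contribution is dominant for anyone below.
The only share above 0.3030 is Yuki's 6/19, contributing 50; the remaining 4 contribute 0. Total contributed: 50.
The habitat fund pays out 3.3 × 50 = 165.00 in total (split across the unequal shares, but the aggregate is all that matters for the group sum).
The 4 free-riders keep 50 each, adding 200. Group total = 200 + 165.00 = 365.00.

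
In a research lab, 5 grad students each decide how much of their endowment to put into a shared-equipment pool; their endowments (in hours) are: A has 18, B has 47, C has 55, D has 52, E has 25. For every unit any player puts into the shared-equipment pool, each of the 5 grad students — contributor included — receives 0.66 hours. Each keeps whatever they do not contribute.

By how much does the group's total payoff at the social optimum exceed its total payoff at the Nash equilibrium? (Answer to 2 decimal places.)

The private return per contributed unit is 0.66 < 1 for everyone, so the Nash equilibrium is zero contribution and the group total is Σ E_j = 18 + 47 + 55 + 52 + 25 = 197.
Each contributed unit returns 3.300 to the group, so the social optimum is full contribution by everyone: group total = 3.300 × 197 = 650.10.
Efficiency loss = (3.300 − 1) × 197 = 453.10.

453.10 hours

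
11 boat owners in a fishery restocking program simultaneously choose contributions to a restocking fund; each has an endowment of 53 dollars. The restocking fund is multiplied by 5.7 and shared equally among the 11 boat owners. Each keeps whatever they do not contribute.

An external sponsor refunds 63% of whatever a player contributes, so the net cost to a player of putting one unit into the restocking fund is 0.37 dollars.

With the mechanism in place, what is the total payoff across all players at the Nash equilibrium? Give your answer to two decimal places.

3690.39 dollars

Under the mechanism each unit contributed yields (5.7/11) / 0.37 = 1.4005 back to its contributor per unit of net cost, which exceeds 1, making full contribution the dominant choice for everyone.
At the Nash equilibrium everyone contributes 53. Group total payoff = 11 × (53 × 0.63 + 5.7 × 53) = 3690.39.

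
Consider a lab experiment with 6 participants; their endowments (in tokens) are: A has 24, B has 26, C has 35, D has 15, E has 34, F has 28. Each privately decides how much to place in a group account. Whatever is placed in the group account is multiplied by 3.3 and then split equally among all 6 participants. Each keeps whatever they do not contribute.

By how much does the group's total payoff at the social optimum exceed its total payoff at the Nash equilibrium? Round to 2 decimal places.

372.60 tokens

The private return per contributed unit is 3.3/6 = 0.5500 < 1 for every player regardless of endowment, so the Nash equilibrium is zero contribution and the group total is Σ E_j = 24 + 26 + 35 + 15 + 34 + 28 = 162.
Each contributed unit returns 3.300 to the group, so the social optimum is full contribution by everyone: group total = 3.300 × 162 = 534.60.
Efficiency loss = (3.300 − 1) × 162 = 372.60.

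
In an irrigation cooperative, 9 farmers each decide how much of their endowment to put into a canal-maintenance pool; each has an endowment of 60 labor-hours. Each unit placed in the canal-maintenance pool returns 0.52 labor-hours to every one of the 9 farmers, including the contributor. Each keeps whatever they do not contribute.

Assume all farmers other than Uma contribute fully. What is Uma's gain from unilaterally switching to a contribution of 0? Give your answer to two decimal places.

28.80 labor-hours

Switching from a contribution of 60 to 0 lets Uma keep an extra 60 labor-hours, but lowers the canal-maintenance pool by 60, which costs Uma their own share of that drop: 0.52 × 60 = 31.20.
Net gain = 60 − 31.20 = 28.80. The private return per contributed unit (0.52) is below 1, so free-riding is indeed the best response regardless of what the others do.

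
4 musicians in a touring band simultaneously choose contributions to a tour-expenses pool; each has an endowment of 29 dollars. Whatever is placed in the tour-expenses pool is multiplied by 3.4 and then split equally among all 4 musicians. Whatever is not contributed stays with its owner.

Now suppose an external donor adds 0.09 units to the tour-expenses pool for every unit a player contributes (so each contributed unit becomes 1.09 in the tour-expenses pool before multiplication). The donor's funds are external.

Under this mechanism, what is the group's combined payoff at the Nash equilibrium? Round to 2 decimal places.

116.00 dollars

Even with the mechanism, each unit contributed returns only 3.4 × 1.09 / 4 = 0.9265 per unit of net cost, so contributing nothing is still dominant.
At the Nash equilibrium no one contributes; group total payoff = 4 × 29 = 116.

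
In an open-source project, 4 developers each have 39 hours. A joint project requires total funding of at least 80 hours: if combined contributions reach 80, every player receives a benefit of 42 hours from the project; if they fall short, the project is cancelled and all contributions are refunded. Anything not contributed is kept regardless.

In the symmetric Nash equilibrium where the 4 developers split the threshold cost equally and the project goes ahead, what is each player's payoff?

Equal share of the threshold: 80/4 = 20.
At this profile no one gains by cutting their contribution: any cut drops the total below 80, the project is cancelled, contributions are refunded, and the deviator ends with 39, which is less than 39 − 20 + 42 = 61. Contributing more than 20 just wastes the excess. So contributing exactly 20 is a best response.
Each player's payoff: 39 − 20 + 42 = 61.

61 hours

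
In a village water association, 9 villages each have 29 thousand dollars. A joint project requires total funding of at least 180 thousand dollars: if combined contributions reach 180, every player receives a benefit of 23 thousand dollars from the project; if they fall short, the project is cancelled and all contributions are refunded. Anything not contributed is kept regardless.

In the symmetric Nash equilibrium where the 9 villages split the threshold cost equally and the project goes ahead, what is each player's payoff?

Equal share of the threshold: 180/9 = 20.
At this profile no one gains by cutting their contribution: any cut drops the total below 180, the project is cancelled, contributions are refunded, and the deviator ends with 29, which is less than 29 − 20 + 23 = 32. Contributing more than 20 just wastes the excess. So contributing exactly 20 is a best response.
Each player's payoff: 29 − 20 + 23 = 32.

32 thousand dollars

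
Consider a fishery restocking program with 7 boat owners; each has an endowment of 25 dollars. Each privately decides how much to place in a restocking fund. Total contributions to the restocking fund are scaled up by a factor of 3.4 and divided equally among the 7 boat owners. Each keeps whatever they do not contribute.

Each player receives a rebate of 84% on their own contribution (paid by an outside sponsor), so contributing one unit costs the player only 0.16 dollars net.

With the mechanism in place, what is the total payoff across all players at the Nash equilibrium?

742.00 dollars

With the mechanism, a contributed unit returns (3.4/7) / 0.16 = 3.0357 per unit of net cost to the contributor — now above 1 — so contributing fully is weakly dominant for every player.
So the Nash equilibrium is full contribution by all 7; the group earns 7 × (25 × 0.84 + 3.4 × 25) = 742.00.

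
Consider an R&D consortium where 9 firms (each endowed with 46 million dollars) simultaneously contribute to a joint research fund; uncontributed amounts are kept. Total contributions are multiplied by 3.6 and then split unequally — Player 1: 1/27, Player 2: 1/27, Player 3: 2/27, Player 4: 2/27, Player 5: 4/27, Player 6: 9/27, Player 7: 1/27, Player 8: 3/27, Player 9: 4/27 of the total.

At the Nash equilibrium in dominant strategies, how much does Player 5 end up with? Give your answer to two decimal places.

Player j's private return per contributed unit is 3.6 × (j's share). Contributing is weakly dominant for j when that share is at least 1/3.6 = 0.2778, and contributing 0 is dominant otherwise.
Player 6 alone (share 9/27) is above the threshold, contributing 46; the remaining 8 contribute 0. Total contributed: 46.
Player 5 keeps 46 and receives 3.6 × 46 × 4/27 = 24.53 from the joint research fund, for a payoff of 70.53.

70.53 million dollars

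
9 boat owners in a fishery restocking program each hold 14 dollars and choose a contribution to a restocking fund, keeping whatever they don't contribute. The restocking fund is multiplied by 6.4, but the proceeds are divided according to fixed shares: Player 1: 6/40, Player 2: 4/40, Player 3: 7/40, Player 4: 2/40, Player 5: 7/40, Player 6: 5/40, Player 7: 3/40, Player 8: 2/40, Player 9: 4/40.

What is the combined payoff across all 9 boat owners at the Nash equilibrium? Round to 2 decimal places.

277.20 dollars

A player with share s gets back 6.4·s per unit contributed, so full contribution is dominant for anyone with s > 1/6.4 = 0.1563 and zero contribution is dominant for anyone below.
Player 3 and Player 5 clear that bar, contributing 14 each; the remaining 7 contribute 0. Total contributed: 28.
The restocking fund pays out 6.4 × 28 = 179.20 in total (split across the unequal shares, but the aggregate is all that matters for the group sum).
The 7 free-riders keep 14 each, adding 98. Group total = 98 + 179.20 = 277.20.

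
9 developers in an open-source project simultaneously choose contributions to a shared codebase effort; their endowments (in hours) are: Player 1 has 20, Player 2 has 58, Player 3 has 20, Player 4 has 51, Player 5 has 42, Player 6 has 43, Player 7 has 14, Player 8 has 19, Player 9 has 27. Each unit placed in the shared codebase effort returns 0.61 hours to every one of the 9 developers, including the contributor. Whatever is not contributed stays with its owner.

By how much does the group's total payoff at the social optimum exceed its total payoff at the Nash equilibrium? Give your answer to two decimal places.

1320.06 hours

The private return per contributed unit is 0.61 < 1 for everyone, so the Nash equilibrium is zero contribution and the group total is Σ E_j = 20 + 58 + 20 + 51 + 42 + 43 + 14 + 19 + 27 = 294.
Each contributed unit returns 5.490 to the group, so the social optimum is full contribution by everyone: group total = 5.490 × 294 = 1614.06.
Efficiency loss = (5.490 − 1) × 294 = 1320.06.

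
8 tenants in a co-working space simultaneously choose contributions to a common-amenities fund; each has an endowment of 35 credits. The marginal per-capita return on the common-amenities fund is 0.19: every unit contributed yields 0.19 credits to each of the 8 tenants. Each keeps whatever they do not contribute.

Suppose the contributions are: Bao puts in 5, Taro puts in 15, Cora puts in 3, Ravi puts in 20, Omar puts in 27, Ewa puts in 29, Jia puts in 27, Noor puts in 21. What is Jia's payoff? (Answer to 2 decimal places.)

35.93 credits

Total contributed: 5 + 15 + 3 + 20 + 27 + 29 + 27 + 21 = 147.
Each receives 0.19 × 147 = 27.93 from the common-amenities fund.
Jia keeps 35 − 27 = 8, so Jia's payoff is 8 + 27.93 = 35.93.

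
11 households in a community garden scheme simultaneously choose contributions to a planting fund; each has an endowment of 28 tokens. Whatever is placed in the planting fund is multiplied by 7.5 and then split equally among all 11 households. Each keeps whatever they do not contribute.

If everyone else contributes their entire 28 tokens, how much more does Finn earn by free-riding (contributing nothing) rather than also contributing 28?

8.91 tokens

Switching from a contribution of 28 to 0 lets Finn keep an extra 28 tokens, but lowers the planting fund by 28, which costs Finn their own share of that drop: 7.5/11 × 28 = 19.09.
Net gain = 28 − 19.09 = 8.91. The private return per contributed unit (0.6818) is below 1, so free-riding is indeed the best response regardless of what the others do.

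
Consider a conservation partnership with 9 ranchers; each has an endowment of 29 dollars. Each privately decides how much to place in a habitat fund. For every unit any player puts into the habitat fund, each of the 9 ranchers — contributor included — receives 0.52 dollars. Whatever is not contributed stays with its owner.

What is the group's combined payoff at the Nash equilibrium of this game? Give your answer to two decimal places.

The private return per contributed unit is 0.52 < 1, so contributing 0 is dominant for every player. At the Nash equilibrium everyone keeps their 29, and the group total is 9 × 29 = 261.

261.00 dollars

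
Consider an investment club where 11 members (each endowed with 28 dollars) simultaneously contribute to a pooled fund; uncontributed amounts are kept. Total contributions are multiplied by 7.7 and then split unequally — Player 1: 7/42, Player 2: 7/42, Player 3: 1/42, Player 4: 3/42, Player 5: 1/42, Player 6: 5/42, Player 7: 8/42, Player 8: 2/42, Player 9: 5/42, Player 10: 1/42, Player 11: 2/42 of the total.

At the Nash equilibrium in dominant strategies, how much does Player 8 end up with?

58.80 dollars

A player with share s gets back 7.7·s per unit contributed, so full contribution is dominant for anyone with s > 1/7.7 = 0.1299 and zero contribution is dominant for anyone below.
Player 1, Player 2 and Player 7 clear that bar, contributing 28 each; the remaining 8 contribute 0. Total contributed: 84.
Player 8 keeps 28 and receives 7.7 × 84 × 2/42 = 30.80 from the pooled fund, for a payoff of 58.80.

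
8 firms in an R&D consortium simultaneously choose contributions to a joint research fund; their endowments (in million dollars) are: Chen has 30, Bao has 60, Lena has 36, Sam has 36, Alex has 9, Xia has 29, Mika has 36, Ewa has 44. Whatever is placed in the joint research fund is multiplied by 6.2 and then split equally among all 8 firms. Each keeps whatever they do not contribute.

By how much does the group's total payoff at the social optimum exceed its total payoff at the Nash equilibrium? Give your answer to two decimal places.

The private return per contributed unit is 6.2/8 = 0.7750 < 1 for every player regardless of endowment, so the Nash equilibrium is zero contribution and the group total is Σ E_j = 30 + 60 + 36 + 36 + 9 + 29 + 36 + 44 = 280.
Each contributed unit returns 6.200 to the group, so the social optimum is full contribution by everyone: group total = 6.200 × 280 = 1736.00.
Efficiency loss = (6.200 − 1) × 280 = 1456.00.

1456.00 million dollars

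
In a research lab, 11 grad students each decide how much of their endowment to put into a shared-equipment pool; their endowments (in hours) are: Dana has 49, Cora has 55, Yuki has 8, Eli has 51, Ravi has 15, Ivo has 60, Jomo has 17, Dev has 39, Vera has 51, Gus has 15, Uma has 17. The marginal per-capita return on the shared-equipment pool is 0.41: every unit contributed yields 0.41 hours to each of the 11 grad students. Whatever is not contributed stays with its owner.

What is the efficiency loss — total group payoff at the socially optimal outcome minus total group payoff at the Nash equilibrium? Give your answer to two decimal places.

The private return per contributed unit is 0.41 < 1 for everyone, so the Nash equilibrium is zero contribution and the group total is Σ E_j = 49 + 55 + 8 + 51 + 15 + 60 + 17 + 39 + 51 + 15 + 17 = 377.
Each contributed unit returns 4.510 to the group, so the social optimum is full contribution by everyone: group total = 4.510 × 377 = 1700.27.
Efficiency loss = (4.510 − 1) × 377 = 1323.27.

1323.27 hours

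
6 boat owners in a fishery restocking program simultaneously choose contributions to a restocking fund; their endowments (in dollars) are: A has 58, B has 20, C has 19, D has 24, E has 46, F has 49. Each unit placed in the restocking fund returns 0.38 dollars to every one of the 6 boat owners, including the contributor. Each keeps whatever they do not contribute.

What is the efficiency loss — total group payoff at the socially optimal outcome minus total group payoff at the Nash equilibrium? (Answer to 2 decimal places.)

276.48 dollars

The private return per contributed unit is 0.38 < 1 for everyone, so the Nash equilibrium is zero contribution and the group total is Σ E_j = 58 + 20 + 19 + 24 + 46 + 49 = 216.
Each contributed unit returns 2.280 to the group, so the social optimum is full contribution by everyone: group total = 2.280 × 216 = 492.48.
Efficiency loss = (2.280 − 1) × 216 = 276.48.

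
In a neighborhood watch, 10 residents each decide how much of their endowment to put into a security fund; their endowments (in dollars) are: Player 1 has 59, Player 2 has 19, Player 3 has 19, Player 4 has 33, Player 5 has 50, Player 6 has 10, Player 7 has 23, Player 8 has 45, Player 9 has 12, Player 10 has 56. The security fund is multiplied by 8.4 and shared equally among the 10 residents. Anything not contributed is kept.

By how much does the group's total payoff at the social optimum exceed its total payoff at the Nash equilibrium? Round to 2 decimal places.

2412.40 dollars

The private return per contributed unit is 8.4/10 = 0.8400 < 1 for every player regardless of endowment, so the Nash equilibrium is zero contribution and the group total is Σ E_j = 59 + 19 + 19 + 33 + 50 + 10 + 23 + 45 + 12 + 56 = 326.
Each contributed unit returns 8.400 to the group, so the social optimum is full contribution by everyone: group total = 8.400 × 326 = 2738.40.
Efficiency loss = (8.400 − 1) × 326 = 2412.40.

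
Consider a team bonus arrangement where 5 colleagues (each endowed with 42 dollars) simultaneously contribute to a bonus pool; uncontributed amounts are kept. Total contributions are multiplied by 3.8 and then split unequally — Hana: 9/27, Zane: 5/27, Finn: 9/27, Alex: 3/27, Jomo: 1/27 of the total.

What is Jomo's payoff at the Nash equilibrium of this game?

53.82 dollars

Each unit j contributes comes back to j as 3.8 × (j's share), so j prefers to contribute only if that share exceeds 1/3.8 = 0.2632; otherwise keeping the unit dominates.
Hana and Finn are above the threshold, contributing 42 each; the remaining 3 contribute 0. Total contributed: 84.
Jomo keeps 42 and receives 3.8 × 84 × 1/27 = 11.82 from the bonus pool, for a payoff of 53.82.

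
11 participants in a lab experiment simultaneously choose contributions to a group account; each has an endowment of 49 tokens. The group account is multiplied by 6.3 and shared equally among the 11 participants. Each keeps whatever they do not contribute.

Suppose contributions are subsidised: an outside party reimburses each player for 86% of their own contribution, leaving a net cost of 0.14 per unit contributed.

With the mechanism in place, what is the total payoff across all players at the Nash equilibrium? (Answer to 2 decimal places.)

3859.24 tokens

The effective private return per unit is now (6.3/11) / 0.14 = 4.0909 > 1, so every player's dominant strategy flips to full contribution.
At the Nash equilibrium everyone contributes 49. Group total payoff = 11 × (49 × 0.86 + 6.3 × 49) = 3859.24.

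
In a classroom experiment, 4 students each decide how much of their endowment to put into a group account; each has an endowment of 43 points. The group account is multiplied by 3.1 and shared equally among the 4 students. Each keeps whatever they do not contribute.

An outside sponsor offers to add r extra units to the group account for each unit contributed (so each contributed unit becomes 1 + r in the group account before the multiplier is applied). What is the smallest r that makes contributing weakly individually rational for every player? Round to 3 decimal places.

0.290

With matching at rate r, one contributed unit becomes (1 + r) in the group account and returns 3.1 × (1 + r) / 4 to the contributor.
Setting this equal to 1: 1 + r = 4/3.1 = 1.2903.
So the minimum matching rate is r = 1.2903 − 1 = 0.290.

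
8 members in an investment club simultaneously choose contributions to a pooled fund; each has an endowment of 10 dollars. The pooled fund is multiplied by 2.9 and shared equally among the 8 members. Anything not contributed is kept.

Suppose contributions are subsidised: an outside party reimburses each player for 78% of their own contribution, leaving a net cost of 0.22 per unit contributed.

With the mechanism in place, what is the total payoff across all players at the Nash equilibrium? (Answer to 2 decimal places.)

The effective private return per unit is now (2.9/8) / 0.22 = 1.6477 > 1, so every player's dominant strategy flips to full contribution.
So the Nash equilibrium is full contribution by all 8; the group earns 8 × (10 × 0.78 + 2.9 × 10) = 294.40.

294.40 dollars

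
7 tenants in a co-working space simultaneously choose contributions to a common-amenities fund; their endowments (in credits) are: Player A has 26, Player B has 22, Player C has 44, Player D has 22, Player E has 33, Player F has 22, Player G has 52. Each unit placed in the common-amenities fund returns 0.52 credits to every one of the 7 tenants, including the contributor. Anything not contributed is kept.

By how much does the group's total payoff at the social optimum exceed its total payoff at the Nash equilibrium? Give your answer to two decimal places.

583.44 credits

The private return per contributed unit is 0.52 < 1 for everyone, so the Nash equilibrium is zero contribution and the group total is Σ E_j = 26 + 22 + 44 + 22 + 33 + 22 + 52 = 221.
Each contributed unit returns 3.640 to the group, so the social optimum is full contribution by everyone: group total = 3.640 × 221 = 804.44.
Efficiency loss = (3.640 − 1) × 221 = 583.44.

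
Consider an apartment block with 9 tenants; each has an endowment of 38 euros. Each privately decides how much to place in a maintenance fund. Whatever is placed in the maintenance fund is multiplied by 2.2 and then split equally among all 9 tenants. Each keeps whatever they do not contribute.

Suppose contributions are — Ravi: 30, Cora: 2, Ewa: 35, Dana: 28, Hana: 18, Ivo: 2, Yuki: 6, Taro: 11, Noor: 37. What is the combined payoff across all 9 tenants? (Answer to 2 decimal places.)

544.80 euros

Total contributed: 30 + 2 + 35 + 28 + 18 + 2 + 6 + 11 + 37 = 169; total kept: 9 × 38 − 169 = 173.
The maintenance fund pays out 2.2 × 169 = 371.80 in aggregate.
Group total = 173 + 371.80 = 544.80.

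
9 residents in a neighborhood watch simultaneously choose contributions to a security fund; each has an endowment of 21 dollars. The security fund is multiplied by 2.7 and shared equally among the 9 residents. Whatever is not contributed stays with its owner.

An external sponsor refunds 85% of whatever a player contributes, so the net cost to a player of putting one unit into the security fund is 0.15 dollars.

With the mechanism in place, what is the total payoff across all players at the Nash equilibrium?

670.95 dollars

With the mechanism, a contributed unit returns (2.7/9) / 0.15 = 2.0000 per unit of net cost to the contributor — now above 1 — so contributing fully is weakly dominant for every player.
At the Nash equilibrium everyone contributes 21. Group total payoff = 9 × (21 × 0.85 + 2.7 × 21) = 670.95.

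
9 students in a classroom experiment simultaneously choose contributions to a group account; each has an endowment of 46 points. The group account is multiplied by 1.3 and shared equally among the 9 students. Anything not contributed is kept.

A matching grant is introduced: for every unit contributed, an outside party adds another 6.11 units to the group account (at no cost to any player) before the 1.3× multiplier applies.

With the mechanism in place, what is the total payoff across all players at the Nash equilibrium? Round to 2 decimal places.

3826.60 points

The effective private return per unit is now 1.3 × 7.11 / 9 = 1.0270 > 1, so every player's dominant strategy flips to full contribution.
So the Nash equilibrium is full contribution by all 9; the group earns 1.3 × 7.11 × 414 = 3826.60.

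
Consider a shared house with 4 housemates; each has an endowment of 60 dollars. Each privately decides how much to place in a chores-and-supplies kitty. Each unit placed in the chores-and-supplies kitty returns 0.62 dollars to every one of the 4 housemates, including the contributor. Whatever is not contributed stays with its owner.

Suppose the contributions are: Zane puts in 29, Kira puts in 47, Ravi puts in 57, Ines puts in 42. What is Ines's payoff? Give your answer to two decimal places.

126.50 dollars

Total contributed: 29 + 47 + 57 + 42 = 175.
Each receives 0.62 × 175 = 108.50 from the chores-and-supplies kitty.
Ines keeps 60 − 42 = 18, so Ines's payoff is 18 + 108.50 = 126.50.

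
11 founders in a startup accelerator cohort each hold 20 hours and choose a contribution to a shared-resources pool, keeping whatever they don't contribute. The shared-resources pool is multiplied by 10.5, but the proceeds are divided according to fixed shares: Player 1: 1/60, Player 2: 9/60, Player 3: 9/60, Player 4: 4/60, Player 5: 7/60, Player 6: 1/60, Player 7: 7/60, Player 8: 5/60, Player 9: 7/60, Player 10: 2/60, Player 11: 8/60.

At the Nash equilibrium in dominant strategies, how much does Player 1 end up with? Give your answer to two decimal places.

41.00 hours

For player j, contributing a unit is worthwhile iff 10.5 × (j's share) ≥ 1, i.e. iff j's share is at least 0.0952.
Player 2, Player 3, Player 5, Player 7, Player 9 and Player 11 clear that bar, contributing 20 each; the remaining 5 contribute 0. Total contributed: 120.
Player 1 keeps 20 and receives 10.5 × 120 × 1/60 = 21.00 from the shared-resources pool, for a payoff of 41.00.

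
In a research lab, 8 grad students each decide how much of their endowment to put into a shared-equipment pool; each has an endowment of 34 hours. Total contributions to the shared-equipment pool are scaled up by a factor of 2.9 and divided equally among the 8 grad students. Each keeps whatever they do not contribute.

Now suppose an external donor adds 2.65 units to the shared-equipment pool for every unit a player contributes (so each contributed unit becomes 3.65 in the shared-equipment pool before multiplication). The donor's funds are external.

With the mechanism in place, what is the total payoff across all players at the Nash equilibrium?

Under the mechanism each unit contributed yields 2.9 × 3.65 / 8 = 1.3231 back to its contributor per unit of net cost, which exceeds 1, making full contribution the dominant choice for everyone.
So the Nash equilibrium is full contribution by all 8; the group earns 2.9 × 3.65 × 272 = 2879.12.

2879.12 hours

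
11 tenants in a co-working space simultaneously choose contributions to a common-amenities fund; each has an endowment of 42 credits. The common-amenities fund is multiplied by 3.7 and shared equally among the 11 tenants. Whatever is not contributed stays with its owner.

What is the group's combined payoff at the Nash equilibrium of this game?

462.00 credits

Each contributed unit returns 3.7/11 = 0.3364 to its contributor — below 1 — so contributing 0 is dominant for every player. At the Nash equilibrium everyone keeps their 42, and the group total is 11 × 42 = 462.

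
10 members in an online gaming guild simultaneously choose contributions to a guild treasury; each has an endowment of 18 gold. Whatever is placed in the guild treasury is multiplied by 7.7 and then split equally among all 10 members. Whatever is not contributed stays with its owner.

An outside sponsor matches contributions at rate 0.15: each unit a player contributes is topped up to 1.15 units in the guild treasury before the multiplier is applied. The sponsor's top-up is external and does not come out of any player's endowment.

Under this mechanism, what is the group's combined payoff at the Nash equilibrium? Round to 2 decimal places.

With the mechanism, a contributed unit returns 7.7 × 1.15 / 10 = 0.8855 per unit of net cost — still below 1 — so contributing 0 remains dominant for every player.
At the Nash equilibrium no one contributes; group total payoff = 10 × 18 = 180.

180.00 gold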